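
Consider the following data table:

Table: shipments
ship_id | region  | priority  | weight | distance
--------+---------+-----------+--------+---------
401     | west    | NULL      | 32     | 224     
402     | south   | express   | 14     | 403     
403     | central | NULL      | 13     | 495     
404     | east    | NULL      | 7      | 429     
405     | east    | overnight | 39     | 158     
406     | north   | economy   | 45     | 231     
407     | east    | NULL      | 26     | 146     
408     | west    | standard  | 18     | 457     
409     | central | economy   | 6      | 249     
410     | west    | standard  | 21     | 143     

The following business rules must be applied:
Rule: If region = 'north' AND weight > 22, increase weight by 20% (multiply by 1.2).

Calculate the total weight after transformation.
230.0

Step 1: Find records where region = 'north' AND weight > 22
Step 2: 1 records match, summing to 45
Step 3: After multiplier: 45 × 1.2 = 54.0
Step 4: Unaffected records sum: 176
Step 5: Final sum = 54.0 + 176 = 230.0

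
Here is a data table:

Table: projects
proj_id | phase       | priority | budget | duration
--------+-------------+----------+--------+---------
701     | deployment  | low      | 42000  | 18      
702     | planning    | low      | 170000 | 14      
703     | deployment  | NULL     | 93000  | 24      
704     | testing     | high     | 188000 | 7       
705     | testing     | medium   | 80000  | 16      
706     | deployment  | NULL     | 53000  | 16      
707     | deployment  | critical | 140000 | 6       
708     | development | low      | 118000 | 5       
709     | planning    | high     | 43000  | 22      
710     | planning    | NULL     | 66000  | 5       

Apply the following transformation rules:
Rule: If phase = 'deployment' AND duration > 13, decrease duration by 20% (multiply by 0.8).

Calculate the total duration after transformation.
121.4

Step 1: Find records where phase = 'deployment' AND duration > 13
Step 2: 3 records match, summing to 58
Step 3: After multiplier: 58 × 0.8 = 46.4
Step 4: Unaffected records sum: 75
Step 5: Final sum = 46.4 + 75 = 121.4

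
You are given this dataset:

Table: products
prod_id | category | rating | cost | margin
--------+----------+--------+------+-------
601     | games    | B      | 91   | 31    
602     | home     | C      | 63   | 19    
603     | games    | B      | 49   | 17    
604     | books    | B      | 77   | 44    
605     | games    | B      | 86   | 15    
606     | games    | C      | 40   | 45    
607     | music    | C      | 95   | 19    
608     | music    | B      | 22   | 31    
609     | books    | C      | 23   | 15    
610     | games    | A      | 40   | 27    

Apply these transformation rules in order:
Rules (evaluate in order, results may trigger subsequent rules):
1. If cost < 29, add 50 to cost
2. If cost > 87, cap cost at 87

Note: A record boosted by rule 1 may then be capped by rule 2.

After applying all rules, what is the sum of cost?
674

Step 1: Apply rule 1 to records with cost < 29
  - 2 records get bonus of 50
  - Of these, 0 records then exceed 87 and get capped
Step 2: Apply rule 2 to records with cost > 87
  - 2 records (original) are capped
Step 3: Calculate final sum = 674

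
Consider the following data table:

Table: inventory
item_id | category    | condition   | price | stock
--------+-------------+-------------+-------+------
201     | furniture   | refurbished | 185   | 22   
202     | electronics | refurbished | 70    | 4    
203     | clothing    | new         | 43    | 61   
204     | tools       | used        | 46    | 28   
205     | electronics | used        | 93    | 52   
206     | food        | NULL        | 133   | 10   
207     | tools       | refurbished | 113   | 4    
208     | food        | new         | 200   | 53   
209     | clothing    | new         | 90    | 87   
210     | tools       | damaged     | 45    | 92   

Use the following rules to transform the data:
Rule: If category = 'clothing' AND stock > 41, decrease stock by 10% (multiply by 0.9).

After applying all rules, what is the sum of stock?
398.2

Step 1: Find records where category = 'clothing' AND stock > 41
Step 2: 2 records match, summing to 148
Step 3: After multiplier: 148 × 0.9 = 133.2
Step 4: Unaffected records sum: 265
Step 5: Final sum = 133.2 + 265 = 398.2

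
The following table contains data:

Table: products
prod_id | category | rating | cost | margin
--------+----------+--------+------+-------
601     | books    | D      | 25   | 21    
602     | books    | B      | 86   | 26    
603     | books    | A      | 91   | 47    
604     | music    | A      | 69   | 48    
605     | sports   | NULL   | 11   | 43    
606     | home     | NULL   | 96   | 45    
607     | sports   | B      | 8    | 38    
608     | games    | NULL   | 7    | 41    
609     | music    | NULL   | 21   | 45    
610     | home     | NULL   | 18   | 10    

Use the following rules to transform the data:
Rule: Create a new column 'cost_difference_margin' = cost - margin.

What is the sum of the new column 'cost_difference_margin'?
68

Step 1: For each record, compute cost - margin
Example calculations:
  25 - 21 = 4
  86 - 26 = 60
  91 - 47 = 44
  ...
Step 2: Sum all derived values
Step 3: Total = 68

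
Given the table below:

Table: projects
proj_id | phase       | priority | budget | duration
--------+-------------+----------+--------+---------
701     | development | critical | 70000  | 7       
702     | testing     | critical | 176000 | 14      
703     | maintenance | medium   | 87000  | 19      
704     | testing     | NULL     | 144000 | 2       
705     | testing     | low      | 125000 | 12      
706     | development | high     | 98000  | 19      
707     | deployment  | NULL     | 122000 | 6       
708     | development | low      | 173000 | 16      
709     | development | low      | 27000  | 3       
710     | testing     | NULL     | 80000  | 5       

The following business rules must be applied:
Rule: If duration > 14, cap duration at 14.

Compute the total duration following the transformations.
91

Step 1: 3 records have duration > 14
Step 2: These records originally summed to 54
Step 3: After capping: 3 × 14 = 42
Step 4: Unaffected records sum: 49
Step 5: Final sum = 42 + 49 = 91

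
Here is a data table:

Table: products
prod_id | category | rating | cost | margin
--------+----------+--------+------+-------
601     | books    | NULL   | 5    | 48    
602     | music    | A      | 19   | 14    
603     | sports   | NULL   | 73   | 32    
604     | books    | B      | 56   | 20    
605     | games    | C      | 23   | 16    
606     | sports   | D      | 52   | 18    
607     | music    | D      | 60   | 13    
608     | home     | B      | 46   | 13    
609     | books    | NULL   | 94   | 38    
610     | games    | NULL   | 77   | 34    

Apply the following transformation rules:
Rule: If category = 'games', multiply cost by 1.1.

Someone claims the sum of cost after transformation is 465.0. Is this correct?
No, the correct result is 515.0.

Step 1: Calculate the correct sum after transformation
Step 2: Apply multiplier 1.1 to records where category = 'games'
Step 3: Correct result = 515.0
Step 4: Claimed result = 465.0
Step 5: 515.0 ≠ 465.0
Conclusion: The claimed result is incorrect. The correct answer is 515.0.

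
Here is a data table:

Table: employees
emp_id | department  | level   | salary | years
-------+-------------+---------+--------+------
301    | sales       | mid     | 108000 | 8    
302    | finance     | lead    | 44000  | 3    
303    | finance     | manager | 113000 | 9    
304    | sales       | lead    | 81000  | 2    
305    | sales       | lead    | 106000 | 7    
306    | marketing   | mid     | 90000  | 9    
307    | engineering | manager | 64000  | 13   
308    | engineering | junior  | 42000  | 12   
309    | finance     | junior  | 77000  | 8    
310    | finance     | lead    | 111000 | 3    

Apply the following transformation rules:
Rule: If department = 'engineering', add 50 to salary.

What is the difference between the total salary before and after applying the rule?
100

Step 1: Original sum of salary = 836000
Step 2: 2 records have department = 'engineering'
Step 3: Each affected record changes by 50
Step 4: Total change = 2 × 50 = 100
Step 5: New sum = 836000 + 100 = 836100
Step 6: Difference = |836100 - 836000| = 100
        (Sum increased by 100)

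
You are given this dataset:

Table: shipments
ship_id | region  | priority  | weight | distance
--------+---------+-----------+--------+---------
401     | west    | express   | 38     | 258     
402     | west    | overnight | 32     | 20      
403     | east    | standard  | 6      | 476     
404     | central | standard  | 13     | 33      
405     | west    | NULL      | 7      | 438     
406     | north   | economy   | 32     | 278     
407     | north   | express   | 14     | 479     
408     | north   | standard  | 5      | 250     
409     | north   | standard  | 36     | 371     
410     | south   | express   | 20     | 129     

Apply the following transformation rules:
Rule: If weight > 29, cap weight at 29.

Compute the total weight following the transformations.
181

Step 1: 4 records have weight > 29
Step 2: These records originally summed to 138
Step 3: After capping: 4 × 29 = 116
Step 4: Unaffected records sum: 65
Step 5: Final sum = 116 + 65 = 181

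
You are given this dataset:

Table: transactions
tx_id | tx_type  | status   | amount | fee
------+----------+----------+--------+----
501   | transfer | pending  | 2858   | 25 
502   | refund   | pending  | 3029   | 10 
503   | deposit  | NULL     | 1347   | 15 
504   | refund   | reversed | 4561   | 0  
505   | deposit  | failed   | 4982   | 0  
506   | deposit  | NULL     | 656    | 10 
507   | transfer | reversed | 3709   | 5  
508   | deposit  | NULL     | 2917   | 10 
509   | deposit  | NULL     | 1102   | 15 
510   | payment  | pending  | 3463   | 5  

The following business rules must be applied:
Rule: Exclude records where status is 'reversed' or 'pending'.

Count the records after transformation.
5

Step 1: Count records to exclude
  - 2 (reversed) + 3 (pending) = 5 records
Step 2: Total records: 10
Step 3: Remaining = 10 - 5 = 5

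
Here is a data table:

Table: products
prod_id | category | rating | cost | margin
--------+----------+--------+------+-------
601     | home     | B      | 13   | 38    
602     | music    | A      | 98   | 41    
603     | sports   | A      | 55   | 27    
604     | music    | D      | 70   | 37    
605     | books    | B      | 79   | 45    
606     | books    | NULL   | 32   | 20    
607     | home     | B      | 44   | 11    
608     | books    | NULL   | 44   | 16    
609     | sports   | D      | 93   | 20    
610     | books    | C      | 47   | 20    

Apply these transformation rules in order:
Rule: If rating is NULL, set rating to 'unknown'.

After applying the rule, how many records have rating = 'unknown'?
2

Step 1: Count records where rating IS NULL
Step 2: Found 2 records with NULL rating
Step 3: These records will have rating set to 'unknown'
Step 4: Records already having rating = 'unknown': 0
Step 5: Answer: 2 + 0 = 2 records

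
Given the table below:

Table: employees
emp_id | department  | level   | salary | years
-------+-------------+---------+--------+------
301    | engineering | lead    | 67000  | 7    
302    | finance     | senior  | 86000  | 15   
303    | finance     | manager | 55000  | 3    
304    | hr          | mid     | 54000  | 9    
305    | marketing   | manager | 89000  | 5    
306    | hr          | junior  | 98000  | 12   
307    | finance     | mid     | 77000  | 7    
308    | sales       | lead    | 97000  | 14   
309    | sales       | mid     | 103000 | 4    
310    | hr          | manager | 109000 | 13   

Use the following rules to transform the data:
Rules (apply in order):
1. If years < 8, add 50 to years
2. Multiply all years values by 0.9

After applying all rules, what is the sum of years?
305.1

Step 1: Apply Rule 1 - Add 50 to records with years < 8
  - 5 records affected: 26 + (5 × 50) = 276
  - Unaffected records: 63
  - Sum after Rule 1: 339
Step 2: Apply Rule 2 - Multiply all by 0.9
  - 339 × 0.9 = 305.1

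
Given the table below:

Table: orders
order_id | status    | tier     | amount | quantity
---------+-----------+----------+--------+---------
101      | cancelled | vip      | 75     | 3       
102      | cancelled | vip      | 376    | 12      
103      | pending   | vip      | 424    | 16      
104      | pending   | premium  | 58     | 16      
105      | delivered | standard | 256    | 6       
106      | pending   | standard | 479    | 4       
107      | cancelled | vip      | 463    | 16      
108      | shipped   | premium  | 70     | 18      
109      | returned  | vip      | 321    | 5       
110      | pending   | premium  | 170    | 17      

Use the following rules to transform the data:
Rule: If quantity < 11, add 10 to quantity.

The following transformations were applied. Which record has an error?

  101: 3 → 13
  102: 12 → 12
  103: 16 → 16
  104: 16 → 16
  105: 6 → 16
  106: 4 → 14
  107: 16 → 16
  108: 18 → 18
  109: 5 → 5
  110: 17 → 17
Record 109 has an error. The correct transformed value should be 15, not 5.

Step 1: Check each record against the rule
Step 2: Record 109 has quantity = 5
Step 3: Since 5 < 11, the bonus should have been applied
Step 4: Correct value = 15, but claimed value = 5
Conclusion: Record 109 has the error.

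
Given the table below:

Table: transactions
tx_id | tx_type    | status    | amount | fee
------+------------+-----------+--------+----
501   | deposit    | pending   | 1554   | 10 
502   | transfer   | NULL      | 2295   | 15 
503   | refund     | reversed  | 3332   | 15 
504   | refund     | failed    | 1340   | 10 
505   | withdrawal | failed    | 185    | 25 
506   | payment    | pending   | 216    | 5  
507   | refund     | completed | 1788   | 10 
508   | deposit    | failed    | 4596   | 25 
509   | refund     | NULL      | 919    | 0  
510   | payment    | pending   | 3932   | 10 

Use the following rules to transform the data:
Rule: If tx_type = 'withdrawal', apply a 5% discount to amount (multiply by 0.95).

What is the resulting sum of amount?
20147.75

Step 1: Records with tx_type = 'withdrawal' have total amount = 185
Step 2: Apply multiplier: 185 × 0.95 = 175.75
Step 3: Other records total: 19972
Step 4: Final sum = 175.75 + 19972 = 20147.75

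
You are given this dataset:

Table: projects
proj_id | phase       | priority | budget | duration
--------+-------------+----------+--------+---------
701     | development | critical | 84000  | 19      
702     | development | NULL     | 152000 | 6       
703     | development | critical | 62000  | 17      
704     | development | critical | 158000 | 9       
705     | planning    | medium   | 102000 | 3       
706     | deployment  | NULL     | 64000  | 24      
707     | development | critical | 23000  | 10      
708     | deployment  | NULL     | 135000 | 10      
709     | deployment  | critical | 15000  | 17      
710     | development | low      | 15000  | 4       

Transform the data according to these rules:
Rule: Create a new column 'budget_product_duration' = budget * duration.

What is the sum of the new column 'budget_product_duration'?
8721000

Step 1: For each record, compute budget * duration
Example calculations:
  84000 * 19 = 1596000
  152000 * 6 = 912000
  62000 * 17 = 1054000
  ...
Step 2: Sum all derived values
Step 3: Total = 8721000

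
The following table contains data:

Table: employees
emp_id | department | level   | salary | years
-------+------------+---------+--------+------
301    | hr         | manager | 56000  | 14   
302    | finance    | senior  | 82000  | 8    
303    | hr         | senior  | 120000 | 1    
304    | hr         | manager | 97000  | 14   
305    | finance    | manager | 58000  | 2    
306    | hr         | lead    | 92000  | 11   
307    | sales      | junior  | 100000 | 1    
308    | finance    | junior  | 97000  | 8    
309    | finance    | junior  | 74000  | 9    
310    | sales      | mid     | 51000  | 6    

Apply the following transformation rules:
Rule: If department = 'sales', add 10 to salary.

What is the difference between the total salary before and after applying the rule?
20

Step 1: Original sum of salary = 827000
Step 2: 2 records have department = 'sales'
Step 3: Each affected record changes by 10
Step 4: Total change = 2 × 10 = 20
Step 5: New sum = 827000 + 20 = 827020
Step 6: Difference = |827020 - 827000| = 20
        (Sum increased by 20)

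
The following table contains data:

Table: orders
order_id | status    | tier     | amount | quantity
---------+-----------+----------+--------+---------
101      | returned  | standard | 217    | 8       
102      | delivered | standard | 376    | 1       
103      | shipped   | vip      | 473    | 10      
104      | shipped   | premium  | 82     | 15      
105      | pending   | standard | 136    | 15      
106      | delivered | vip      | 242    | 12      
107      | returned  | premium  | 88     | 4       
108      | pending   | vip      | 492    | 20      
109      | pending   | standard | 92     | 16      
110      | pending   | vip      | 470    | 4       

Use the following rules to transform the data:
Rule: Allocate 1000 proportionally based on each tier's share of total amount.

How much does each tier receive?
premium: 63.72, standard: 307.72, vip: 628.56

Step 1: Calculate total amount = 2668
Step 2: Calculate each tier's proportion:
  premium: 170/2668 = 6.37% → 63.72
  standard: 821/2668 = 30.77% → 307.72
  vip: 1677/2668 = 62.86% → 628.56
Step 3: Verify: sum of allocations ≈ 1000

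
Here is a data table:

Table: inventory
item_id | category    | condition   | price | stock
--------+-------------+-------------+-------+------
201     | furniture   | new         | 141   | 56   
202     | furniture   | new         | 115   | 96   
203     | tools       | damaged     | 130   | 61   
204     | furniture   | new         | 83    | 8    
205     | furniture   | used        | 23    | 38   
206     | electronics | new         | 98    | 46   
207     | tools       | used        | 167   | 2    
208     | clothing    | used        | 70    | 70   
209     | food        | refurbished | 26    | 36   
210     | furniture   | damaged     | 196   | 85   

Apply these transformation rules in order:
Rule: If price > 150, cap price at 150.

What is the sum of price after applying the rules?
986

Step 1: 2 records have price > 150
Step 2: These records originally summed to 363
Step 3: After capping: 2 × 150 = 300
Step 4: Unaffected records sum: 686
Step 5: Final sum = 300 + 686 = 986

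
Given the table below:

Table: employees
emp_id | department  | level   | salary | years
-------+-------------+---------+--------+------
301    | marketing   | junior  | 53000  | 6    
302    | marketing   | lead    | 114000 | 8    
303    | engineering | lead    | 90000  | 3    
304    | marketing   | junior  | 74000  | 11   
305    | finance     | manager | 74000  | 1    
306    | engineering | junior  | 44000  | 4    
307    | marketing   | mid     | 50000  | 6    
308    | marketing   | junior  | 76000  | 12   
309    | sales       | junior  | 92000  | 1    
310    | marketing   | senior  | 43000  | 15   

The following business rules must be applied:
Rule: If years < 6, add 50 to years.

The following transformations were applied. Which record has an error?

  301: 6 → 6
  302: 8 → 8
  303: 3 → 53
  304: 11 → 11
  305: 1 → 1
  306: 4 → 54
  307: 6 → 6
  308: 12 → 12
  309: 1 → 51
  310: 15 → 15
Record 305 has an error. The correct transformed value should be 51, not 1.

Step 1: Check each record against the rule
Step 2: Record 305 has years = 1
Step 3: Since 1 < 6, the bonus should have been applied
Step 4: Correct value = 51, but claimed value = 1
Conclusion: Record 305 has the error.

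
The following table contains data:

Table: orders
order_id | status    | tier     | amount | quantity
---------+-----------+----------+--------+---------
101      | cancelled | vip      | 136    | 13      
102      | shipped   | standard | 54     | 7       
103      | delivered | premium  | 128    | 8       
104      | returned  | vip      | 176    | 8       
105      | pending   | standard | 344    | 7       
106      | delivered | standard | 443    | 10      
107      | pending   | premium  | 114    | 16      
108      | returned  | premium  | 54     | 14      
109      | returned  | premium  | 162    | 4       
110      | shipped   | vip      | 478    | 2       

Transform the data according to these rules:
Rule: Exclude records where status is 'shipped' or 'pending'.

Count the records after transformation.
6

Step 1: Count records to exclude
  - 2 (shipped) + 2 (pending) = 4 records
Step 2: Total records: 10
Step 3: Remaining = 10 - 4 = 6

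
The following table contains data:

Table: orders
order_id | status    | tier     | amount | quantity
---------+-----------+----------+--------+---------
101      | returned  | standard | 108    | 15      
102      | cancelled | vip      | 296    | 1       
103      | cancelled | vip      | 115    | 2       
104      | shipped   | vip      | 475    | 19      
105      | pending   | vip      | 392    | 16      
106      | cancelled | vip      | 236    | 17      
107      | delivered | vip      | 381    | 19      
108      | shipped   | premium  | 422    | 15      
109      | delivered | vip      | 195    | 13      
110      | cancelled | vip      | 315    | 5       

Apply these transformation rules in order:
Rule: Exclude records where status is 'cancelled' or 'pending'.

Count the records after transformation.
5

Step 1: Count records to exclude
  - 4 (cancelled) + 1 (pending) = 5 records
Step 2: Total records: 10
Step 3: Remaining = 10 - 5 = 5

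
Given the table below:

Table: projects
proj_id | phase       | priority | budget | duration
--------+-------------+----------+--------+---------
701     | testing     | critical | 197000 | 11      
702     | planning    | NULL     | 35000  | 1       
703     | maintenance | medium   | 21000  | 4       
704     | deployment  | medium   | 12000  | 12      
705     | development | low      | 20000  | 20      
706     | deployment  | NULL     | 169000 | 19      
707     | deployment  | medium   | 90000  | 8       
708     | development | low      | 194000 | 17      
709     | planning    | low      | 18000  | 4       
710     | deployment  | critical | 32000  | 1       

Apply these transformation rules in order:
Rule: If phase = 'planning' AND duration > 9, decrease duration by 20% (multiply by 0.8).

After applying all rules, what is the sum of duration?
97

Step 1: Find records where phase = 'planning' AND duration > 9
Step 2: 0 records match, summing to 0
Step 3: After multiplier: 0 × 0.8 = 0.0
Step 4: Unaffected records sum: 97
Step 5: Final sum = 0.0 + 97 = 97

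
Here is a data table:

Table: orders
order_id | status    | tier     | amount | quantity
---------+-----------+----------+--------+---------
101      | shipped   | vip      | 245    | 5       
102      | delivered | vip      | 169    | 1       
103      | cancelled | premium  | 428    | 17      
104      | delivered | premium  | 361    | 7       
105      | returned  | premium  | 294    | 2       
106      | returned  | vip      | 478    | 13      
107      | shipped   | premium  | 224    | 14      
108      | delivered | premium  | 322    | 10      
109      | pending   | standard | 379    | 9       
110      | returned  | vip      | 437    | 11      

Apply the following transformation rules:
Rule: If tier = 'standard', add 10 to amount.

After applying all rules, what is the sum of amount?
3347

Step 1: Count records where tier = 'standard': 1
Step 2: Total bonus added: 1 × 10 = 10
Step 3: Original sum of amount: 3337
Step 4: Final sum = 3337 + 10 = 3347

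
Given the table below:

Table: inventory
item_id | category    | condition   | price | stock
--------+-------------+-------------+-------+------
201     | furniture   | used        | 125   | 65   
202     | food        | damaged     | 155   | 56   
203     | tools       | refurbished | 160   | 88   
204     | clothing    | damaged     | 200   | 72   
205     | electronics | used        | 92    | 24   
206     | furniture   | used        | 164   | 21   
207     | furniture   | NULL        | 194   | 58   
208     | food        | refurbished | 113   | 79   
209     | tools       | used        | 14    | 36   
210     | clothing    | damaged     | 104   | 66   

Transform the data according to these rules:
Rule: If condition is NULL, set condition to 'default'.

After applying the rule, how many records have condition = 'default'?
1

Step 1: Count records where condition IS NULL
Step 2: Found 1 records with NULL condition
Step 3: These records will have condition set to 'default'
Step 4: Records already having condition = 'default': 0
Step 5: Answer: 1 + 0 = 1 records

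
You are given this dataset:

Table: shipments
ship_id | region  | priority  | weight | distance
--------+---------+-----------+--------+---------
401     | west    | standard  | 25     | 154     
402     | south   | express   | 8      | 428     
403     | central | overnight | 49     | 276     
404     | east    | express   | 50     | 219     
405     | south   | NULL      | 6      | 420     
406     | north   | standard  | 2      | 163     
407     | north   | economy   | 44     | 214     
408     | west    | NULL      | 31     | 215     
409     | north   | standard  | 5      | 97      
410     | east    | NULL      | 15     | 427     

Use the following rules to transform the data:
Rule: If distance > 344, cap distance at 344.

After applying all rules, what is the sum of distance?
2370

Step 1: 3 records have distance > 344
Step 2: These records originally summed to 1275
Step 3: After capping: 3 × 344 = 1032
Step 4: Unaffected records sum: 1338
Step 5: Final sum = 1032 + 1338 = 2370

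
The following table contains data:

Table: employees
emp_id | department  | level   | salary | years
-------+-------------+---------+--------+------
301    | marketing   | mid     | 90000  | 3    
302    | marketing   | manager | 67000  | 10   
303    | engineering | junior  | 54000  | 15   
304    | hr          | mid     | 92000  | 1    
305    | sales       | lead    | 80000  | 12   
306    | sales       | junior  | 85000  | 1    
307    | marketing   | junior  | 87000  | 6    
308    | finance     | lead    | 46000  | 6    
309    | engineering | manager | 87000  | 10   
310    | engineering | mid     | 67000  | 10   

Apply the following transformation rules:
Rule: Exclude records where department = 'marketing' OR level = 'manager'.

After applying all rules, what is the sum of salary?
424000

Step 1: Find records where department = 'marketing' OR level = 'manager'
Step 2: 4 records match, summing to 331000
Step 3: Original sum: 755000
Step 4: Remaining sum = 755000 - 331000 = 424000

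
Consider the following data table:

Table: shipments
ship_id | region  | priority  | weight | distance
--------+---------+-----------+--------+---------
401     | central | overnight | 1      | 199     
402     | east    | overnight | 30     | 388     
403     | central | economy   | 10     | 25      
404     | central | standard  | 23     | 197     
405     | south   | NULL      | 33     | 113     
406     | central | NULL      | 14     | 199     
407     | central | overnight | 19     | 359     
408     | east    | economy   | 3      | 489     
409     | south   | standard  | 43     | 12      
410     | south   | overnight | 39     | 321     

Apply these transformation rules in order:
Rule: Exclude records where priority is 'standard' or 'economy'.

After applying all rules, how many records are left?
6

Step 1: Count records to exclude
  - 2 (standard) + 2 (economy) = 4 records
Step 2: Total records: 10
Step 3: Remaining = 10 - 4 = 6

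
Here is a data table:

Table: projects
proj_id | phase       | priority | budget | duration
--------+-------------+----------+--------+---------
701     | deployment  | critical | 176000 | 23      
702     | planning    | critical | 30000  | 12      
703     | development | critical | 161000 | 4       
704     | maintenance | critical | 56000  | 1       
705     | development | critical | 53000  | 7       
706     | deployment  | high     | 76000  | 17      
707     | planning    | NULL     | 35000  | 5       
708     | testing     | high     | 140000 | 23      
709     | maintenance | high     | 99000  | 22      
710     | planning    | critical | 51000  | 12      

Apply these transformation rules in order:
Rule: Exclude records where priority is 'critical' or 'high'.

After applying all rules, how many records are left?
1

Step 1: Count records to exclude
  - 6 (critical) + 3 (high) = 9 records
Step 2: Total records: 10
Step 3: Remaining = 10 - 9 = 1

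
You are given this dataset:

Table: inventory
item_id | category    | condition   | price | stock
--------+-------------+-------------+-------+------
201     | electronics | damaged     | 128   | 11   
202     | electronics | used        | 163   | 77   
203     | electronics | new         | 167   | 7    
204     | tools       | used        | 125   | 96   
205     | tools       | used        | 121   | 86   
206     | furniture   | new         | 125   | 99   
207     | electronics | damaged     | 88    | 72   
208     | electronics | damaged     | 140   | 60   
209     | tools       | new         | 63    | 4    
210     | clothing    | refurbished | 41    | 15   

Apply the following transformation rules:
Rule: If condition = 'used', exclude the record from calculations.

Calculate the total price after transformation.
752

Step 1: Identify records where condition = 'used'
Step 2: The excluded records sum to 409
Step 3: Original total price = 1161
Step 4: Remaining total = 1161 - 409 = 752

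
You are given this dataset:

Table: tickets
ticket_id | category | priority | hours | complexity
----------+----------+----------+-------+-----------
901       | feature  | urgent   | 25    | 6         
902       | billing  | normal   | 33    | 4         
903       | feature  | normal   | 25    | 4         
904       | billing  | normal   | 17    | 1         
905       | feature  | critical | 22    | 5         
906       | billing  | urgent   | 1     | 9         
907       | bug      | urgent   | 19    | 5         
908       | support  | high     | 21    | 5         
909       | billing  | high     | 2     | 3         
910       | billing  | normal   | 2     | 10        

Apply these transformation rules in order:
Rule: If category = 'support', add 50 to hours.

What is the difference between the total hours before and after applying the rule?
50

Step 1: Original sum of hours = 167
Step 2: 1 records have category = 'support'
Step 3: Each affected record changes by 50
Step 4: Total change = 1 × 50 = 50
Step 5: New sum = 167 + 50 = 217
Step 6: Difference = |217 - 167| = 50
        (Sum increased by 50)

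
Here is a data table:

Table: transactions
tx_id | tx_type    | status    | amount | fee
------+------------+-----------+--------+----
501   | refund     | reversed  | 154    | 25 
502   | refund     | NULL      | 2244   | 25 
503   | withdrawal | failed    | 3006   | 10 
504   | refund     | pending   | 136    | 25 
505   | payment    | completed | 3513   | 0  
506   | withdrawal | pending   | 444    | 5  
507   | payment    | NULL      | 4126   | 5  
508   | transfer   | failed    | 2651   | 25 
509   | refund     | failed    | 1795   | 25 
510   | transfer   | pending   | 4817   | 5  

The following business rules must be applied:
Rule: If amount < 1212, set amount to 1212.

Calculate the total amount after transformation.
25788

Step 1: 3 records have amount < 1212
Step 2: These records originally summed to 734
Step 3: After setting to minimum: 3 × 1212 = 3636
Step 4: Unaffected records sum: 22152
Step 5: Final sum = 3636 + 22152 = 25788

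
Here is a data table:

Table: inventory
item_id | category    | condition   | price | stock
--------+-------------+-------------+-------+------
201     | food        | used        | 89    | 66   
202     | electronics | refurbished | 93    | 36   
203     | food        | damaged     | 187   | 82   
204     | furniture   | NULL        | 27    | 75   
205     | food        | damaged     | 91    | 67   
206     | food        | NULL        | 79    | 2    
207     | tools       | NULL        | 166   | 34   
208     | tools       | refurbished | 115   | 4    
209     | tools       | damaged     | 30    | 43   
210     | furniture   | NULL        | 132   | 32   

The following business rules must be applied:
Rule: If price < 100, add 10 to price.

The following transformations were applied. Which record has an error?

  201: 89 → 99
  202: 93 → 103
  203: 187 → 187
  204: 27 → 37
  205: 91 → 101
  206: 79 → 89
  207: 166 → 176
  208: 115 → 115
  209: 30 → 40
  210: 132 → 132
Record 207 has an error. The correct transformed value should be 166, not 176.

Step 1: Check each record against the rule
Step 2: Record 207 has price = 166
Step 3: Since 166 >= 100, the bonus should not have been applied
Step 4: Correct value = 166, but claimed value = 176
Conclusion: Record 207 has the error.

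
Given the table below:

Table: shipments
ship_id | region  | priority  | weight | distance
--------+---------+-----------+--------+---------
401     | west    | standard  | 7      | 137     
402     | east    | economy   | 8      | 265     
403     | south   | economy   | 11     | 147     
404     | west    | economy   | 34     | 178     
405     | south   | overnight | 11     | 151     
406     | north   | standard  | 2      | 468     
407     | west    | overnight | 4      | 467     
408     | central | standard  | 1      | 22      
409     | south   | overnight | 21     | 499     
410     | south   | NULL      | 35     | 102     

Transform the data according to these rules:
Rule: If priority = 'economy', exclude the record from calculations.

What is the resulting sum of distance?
1846

Step 1: Identify records where priority = 'economy'
Step 2: The excluded records sum to 590
Step 3: Original total distance = 2436
Step 4: Remaining total = 2436 - 590 = 1846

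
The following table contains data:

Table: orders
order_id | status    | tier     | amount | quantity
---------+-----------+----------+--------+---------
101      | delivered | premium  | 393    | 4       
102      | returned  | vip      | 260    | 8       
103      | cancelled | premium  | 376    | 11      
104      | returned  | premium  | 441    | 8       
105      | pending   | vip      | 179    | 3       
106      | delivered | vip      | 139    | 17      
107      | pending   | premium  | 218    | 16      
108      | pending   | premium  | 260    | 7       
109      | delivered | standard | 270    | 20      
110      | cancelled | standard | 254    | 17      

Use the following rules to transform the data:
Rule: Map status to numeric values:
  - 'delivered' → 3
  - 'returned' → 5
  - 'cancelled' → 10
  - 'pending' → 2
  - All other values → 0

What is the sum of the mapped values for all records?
45

Step 1: Apply mapping to each record
Step 2: Count by status:
  'delivered': 3 records × 3 = 9
  'returned': 2 records × 5 = 10
  'cancelled': 2 records × 10 = 20
  'pending': 3 records × 2 = 6
Step 3: Sum all mapped values = 45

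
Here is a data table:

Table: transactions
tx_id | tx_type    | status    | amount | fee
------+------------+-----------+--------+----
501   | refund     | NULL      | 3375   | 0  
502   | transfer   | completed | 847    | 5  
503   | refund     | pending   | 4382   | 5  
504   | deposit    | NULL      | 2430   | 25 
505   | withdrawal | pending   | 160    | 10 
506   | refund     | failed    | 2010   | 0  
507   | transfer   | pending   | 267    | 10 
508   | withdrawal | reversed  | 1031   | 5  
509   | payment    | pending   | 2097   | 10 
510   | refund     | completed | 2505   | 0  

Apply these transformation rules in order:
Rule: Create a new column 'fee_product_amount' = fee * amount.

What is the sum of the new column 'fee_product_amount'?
117290

Step 1: For each record, compute fee * amount
Example calculations:
  0 * 3375 = 0
  5 * 847 = 4235
  5 * 4382 = 21910
  ...
Step 2: Sum all derived values
Step 3: Total = 117290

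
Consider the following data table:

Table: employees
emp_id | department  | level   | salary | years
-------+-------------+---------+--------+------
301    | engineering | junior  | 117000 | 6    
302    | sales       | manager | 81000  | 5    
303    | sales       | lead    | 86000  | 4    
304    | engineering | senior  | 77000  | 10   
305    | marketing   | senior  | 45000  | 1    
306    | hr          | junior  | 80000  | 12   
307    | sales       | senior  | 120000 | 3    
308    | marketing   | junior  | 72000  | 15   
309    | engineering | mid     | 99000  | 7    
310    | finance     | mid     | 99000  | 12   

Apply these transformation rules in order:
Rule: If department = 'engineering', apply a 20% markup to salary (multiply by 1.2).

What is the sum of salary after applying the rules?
934600.0

Step 1: Records with department = 'engineering' have total salary = 293000
Step 2: Apply multiplier: 293000 × 1.2 = 351600.0
Step 3: Other records total: 583000
Step 4: Final sum = 351600.0 + 583000 = 934600.0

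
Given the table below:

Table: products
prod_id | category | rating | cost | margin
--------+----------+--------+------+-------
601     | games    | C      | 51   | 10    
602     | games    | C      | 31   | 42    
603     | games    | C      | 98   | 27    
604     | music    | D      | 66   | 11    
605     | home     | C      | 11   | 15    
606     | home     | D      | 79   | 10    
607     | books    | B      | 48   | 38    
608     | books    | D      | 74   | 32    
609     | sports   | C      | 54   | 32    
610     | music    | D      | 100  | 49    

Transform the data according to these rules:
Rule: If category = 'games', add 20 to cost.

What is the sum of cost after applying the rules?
672

Step 1: Count records where category = 'games': 3
Step 2: Total bonus added: 3 × 20 = 60
Step 3: Original sum of cost: 612
Step 4: Final sum = 612 + 60 = 672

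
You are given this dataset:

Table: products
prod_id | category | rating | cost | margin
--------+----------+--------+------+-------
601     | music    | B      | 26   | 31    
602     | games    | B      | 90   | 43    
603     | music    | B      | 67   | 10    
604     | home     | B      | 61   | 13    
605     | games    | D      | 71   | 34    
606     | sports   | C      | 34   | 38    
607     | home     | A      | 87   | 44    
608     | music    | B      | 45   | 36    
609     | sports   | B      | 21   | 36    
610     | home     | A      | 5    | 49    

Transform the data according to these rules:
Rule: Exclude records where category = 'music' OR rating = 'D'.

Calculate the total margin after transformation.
223

Step 1: Find records where category = 'music' OR rating = 'D'
Step 2: 4 records match, summing to 111
Step 3: Original sum: 334
Step 4: Remaining sum = 334 - 111 = 223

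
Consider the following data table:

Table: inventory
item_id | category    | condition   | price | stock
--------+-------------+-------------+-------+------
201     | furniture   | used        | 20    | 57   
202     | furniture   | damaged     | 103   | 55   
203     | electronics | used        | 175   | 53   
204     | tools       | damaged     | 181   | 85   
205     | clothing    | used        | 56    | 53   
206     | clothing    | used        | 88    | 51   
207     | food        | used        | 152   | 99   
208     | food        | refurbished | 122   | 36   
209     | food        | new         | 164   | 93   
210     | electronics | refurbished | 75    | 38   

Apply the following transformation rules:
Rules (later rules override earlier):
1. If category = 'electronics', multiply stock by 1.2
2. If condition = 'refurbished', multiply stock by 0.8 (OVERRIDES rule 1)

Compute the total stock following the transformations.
615.8

Step 1: Rule 2 takes priority for records with condition = 'refurbished'
  - 2 records: 74 × 0.8 = 59.2
Step 2: Rule 1 applies to remaining records with category = 'electronics'
  - 1 records: 53 × 1.2 = 63.6
Step 3: Other records unchanged: 493
Step 4: Final sum = 59.2 + 63.6 + 493 = 615.8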